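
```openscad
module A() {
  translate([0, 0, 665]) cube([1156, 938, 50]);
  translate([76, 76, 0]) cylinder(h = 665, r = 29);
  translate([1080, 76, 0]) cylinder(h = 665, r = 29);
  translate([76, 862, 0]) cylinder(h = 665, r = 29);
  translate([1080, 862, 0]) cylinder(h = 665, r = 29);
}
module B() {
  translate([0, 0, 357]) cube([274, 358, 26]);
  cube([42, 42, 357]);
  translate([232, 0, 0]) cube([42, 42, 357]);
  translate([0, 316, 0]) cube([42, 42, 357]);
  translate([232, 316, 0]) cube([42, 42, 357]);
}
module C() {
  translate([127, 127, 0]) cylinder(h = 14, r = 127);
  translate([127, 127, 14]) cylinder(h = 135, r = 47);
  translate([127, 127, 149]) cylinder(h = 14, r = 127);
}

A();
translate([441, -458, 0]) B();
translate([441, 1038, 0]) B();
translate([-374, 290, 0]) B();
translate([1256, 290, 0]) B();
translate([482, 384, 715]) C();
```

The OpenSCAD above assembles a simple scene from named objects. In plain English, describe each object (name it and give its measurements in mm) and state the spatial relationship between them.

A is a table with a 1156×938 mm rectangular top, 50 mm thick, top surface at z = 715 mm, supported by four round legs of 58 mm diameter, each leg's bounding box inset 47 mm from the nearest pair of top edges, running from the floor.

B is a four-legged stool. The seat is 274×358 mm, 26 mm thick, top at z = 383 mm. It stands on four square legs, each 42×42 mm in cross-section, from z = 0 to the seat underside, each flush with a corner of the seat.

C is a spool: two coaxial disc flanges of radius 127 mm and thickness 14 mm, joined by a core cylinder of radius 47 mm and height 135 mm. The lower flange rests on z = 0 and the three cylinders share a vertical axis.

Four stools sit around the table at the −y, +y, −x, +x sides. The spool is on top of the table.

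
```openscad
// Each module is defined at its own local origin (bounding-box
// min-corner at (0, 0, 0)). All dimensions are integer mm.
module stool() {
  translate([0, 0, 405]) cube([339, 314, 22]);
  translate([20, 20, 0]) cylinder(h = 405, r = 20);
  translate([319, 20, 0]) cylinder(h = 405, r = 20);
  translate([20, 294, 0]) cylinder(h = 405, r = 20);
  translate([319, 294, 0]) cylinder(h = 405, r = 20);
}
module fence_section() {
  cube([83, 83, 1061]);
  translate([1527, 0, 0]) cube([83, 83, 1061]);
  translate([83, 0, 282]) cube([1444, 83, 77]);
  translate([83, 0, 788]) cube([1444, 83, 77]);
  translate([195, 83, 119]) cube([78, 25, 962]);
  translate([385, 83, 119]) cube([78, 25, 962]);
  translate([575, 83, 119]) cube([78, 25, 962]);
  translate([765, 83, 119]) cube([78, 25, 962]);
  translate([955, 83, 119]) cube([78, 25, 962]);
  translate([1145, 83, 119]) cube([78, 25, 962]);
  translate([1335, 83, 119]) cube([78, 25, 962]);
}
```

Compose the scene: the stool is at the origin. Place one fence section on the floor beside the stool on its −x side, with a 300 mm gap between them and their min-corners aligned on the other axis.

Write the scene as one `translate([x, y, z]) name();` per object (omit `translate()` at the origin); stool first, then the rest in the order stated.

stool();
translate([-1910, 0, 0]) fence_section();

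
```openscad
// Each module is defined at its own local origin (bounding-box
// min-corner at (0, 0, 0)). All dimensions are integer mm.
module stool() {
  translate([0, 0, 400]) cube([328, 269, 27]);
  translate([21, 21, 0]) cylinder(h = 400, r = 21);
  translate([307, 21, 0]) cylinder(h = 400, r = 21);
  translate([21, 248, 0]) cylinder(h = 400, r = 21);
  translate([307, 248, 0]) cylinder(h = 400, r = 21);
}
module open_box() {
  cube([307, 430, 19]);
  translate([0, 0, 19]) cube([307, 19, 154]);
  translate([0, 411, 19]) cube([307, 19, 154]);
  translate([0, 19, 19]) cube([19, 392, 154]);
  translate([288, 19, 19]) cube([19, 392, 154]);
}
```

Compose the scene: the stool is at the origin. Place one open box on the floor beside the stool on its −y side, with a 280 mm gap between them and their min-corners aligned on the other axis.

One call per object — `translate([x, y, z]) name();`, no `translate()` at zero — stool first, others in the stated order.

stool();
translate([0, -710, 0]) open_box();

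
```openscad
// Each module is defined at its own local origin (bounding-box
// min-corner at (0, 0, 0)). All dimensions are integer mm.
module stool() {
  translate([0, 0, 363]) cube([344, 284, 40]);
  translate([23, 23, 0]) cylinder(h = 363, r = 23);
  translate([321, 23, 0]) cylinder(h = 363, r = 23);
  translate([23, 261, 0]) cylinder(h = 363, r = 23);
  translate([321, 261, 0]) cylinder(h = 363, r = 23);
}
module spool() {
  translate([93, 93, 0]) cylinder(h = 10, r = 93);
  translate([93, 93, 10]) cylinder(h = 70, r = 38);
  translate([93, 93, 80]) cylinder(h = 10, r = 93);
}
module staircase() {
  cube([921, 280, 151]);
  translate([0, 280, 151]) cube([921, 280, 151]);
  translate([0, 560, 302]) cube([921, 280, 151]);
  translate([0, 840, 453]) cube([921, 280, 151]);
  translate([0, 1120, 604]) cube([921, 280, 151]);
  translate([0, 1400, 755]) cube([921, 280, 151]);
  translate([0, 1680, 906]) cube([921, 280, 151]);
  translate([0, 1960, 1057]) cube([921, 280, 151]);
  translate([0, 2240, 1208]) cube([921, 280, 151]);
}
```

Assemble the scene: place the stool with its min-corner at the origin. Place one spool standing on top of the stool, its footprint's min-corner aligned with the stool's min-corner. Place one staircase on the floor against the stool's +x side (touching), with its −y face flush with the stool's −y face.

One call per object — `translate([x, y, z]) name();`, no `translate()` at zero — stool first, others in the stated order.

stool();
translate([0, 0, 403]) spool();
translate([344, 0, 0]) staircase();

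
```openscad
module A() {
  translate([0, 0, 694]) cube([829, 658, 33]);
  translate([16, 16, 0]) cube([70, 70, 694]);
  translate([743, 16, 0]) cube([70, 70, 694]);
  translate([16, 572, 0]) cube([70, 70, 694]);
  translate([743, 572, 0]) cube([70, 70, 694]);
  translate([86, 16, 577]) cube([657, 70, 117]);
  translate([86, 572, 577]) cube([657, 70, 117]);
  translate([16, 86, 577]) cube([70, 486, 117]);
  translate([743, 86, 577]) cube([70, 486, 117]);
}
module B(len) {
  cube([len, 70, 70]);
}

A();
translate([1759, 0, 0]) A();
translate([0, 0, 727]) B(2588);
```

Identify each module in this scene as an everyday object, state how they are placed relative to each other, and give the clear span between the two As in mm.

Second table starts at x = 1759; first ends at x = 829; clear span = 1759 − 829 = 930 mm.

A is a table. B is a beam. A beam spans the tops of two tables. The clear span between the two tables is 930 mm.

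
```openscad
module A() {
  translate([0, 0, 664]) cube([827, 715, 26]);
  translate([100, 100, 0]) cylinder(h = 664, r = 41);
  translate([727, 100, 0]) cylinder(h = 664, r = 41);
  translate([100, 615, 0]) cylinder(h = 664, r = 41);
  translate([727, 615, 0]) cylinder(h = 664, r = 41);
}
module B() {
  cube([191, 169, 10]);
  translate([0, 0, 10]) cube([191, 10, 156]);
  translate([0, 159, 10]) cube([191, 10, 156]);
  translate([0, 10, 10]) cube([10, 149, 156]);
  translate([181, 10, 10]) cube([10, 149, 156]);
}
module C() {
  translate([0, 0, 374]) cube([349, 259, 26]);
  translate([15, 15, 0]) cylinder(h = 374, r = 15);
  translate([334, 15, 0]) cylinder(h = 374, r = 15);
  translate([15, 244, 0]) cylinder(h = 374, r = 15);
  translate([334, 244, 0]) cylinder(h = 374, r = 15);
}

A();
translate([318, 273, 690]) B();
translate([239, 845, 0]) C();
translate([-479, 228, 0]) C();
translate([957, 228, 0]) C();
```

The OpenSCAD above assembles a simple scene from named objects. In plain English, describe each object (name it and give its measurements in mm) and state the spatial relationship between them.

A is a rectangular dining table. The top is 827×715×26 mm with its upper surface at z = 690 mm. It stands on four round legs of 82 mm diameter, each leg's bounding box inset 59 mm from the nearest pair of top edges, running from the floor to the underside of the top.

B is an open-topped rectangular box: outside dimensions 191×169×166 mm, with a uniform wall and base thickness of 10 mm. The base is a full 191×169 slab on the floor; four walls sit on top of the base. The front and back walls (the −y and +y sides) span the full width; the two side walls fit between them.

C is a four-legged stool. The seat is 349×259 mm, 26 mm thick, top at z = 400 mm. It stands on four round legs, each 30 mm in diameter, from z = 0 to the seat underside, each leg's axis is inset half a diameter from the nearest pair of seat edges (so the leg's bounding box is flush with the corner).

The open box is on top of the table, centred. Three stools sit around the table at the +y, −x, +x sides.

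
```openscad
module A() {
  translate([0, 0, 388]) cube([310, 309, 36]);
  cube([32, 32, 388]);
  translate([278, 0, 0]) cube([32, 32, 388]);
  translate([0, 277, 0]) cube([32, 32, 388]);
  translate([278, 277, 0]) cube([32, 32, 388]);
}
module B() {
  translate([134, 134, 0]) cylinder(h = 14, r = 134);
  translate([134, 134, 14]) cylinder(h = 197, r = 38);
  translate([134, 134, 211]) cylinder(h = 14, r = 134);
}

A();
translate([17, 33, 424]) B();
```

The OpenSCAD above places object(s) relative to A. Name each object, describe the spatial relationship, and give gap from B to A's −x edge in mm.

A is a stool. B is a spool. The spool is on top of the stool. The gap from the spool to the stool's −x edge is 17 mm.

The spool's min-x is at 17; the stool's min-x is 0; gap = 17 mm.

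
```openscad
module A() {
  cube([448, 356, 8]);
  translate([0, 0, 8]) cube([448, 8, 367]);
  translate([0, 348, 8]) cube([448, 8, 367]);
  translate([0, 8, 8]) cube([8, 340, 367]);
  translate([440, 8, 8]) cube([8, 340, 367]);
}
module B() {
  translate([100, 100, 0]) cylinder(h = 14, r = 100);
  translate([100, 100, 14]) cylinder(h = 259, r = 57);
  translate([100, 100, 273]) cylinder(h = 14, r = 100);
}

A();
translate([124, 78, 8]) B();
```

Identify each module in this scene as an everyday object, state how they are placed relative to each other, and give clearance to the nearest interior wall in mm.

Clearances: x = 116, y = 70; minimum 70 mm.

A is an open box. B is a spool. The spool sits inside the open box, centred. The clearance to the nearest interior wall is 70 mm.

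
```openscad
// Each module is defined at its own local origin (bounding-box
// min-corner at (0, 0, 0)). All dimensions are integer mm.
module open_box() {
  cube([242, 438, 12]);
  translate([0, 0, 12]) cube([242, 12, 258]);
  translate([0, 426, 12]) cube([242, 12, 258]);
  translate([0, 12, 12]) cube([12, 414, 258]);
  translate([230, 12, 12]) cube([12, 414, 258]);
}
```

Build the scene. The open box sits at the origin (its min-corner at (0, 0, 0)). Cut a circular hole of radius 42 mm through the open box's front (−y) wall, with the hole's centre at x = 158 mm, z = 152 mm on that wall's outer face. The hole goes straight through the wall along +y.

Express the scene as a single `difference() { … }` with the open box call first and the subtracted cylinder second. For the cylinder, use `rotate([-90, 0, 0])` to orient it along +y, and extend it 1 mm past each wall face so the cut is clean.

difference() {
  open_box();
  translate([158, -1, 152]) rotate([-90, 0, 0]) cylinder(h = 14, r = 42);
}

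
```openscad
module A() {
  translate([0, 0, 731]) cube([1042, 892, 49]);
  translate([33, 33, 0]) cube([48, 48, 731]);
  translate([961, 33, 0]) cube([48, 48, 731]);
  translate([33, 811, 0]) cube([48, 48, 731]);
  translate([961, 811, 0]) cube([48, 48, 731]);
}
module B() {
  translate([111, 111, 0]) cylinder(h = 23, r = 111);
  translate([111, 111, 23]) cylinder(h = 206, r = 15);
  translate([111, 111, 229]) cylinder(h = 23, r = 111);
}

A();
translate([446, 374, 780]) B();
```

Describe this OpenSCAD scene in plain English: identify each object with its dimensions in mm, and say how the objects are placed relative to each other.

A is a rectangular dining table. The top is 1042×892×49 mm with its upper surface at z = 780 mm. It stands on four 48×48 mm square legs, each inset 33 mm from the nearest pair of top edges, running from the floor to the underside of the top.

B is a spool: two coaxial disc flanges of radius 111 mm and thickness 23 mm, joined by a core cylinder of radius 15 mm and height 206 mm. The lower flange rests on z = 0 and the three cylinders share a vertical axis.

The spool is on top of the table.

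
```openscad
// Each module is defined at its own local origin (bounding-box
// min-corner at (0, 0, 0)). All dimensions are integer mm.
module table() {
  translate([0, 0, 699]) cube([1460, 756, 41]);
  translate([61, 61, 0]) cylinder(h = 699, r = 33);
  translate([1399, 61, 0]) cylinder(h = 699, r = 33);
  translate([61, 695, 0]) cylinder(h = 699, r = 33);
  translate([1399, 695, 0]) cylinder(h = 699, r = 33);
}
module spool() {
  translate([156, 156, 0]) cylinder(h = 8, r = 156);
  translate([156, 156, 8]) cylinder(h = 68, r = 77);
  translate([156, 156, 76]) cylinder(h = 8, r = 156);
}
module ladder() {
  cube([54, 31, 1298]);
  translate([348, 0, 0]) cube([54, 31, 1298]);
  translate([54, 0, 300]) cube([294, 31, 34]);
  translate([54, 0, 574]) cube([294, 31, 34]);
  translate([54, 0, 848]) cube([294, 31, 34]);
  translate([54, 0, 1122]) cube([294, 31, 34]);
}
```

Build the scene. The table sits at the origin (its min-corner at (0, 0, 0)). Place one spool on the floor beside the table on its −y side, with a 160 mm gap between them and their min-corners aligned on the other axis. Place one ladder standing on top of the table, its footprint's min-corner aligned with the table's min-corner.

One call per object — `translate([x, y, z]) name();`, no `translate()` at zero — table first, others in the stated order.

table();
translate([0, -472, 0]) spool();
translate([0, 0, 740]) ladder();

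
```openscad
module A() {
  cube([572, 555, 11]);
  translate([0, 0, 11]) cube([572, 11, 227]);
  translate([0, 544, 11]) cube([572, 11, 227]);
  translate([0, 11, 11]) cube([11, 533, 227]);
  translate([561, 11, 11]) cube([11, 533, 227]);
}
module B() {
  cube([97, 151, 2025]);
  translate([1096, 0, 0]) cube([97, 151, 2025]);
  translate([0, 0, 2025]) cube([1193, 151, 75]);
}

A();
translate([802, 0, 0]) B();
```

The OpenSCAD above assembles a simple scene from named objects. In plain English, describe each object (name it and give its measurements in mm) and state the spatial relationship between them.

A is an open storage box with external size 572×555×238 mm and wall thickness 11 mm (the base is also 11 mm thick). The base covers the whole footprint; the four walls stand on the base, with the y-facing walls full-width and the x-facing walls fitting between their inner faces.

B is a door frame. The clear opening is 999 mm wide and 2025 mm high. Two 97 mm wide jambs, 151 mm deep, stand either side of the opening from the floor to the top of the opening. A 75 mm thick head sits across the top of both jambs, spanning the full outside width of the frame.

The door frame is on the floor beside the open box on its +x side.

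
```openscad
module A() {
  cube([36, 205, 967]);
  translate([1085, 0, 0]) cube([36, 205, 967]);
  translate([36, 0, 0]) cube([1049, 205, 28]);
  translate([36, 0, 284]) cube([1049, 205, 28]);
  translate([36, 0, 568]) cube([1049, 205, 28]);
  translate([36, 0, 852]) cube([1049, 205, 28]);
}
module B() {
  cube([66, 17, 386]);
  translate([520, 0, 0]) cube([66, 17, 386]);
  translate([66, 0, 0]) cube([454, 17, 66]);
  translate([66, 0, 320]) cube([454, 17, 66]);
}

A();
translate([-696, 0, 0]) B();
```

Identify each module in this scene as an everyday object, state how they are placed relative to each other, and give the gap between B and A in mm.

The picture frame's nearest face is 110 mm from the bookshelf's −x face.

A is a bookshelf. B is a picture frame. The picture frame is on the floor beside the bookshelf on its −x side. The gap between the picture frame and the bookshelf is 110 mm.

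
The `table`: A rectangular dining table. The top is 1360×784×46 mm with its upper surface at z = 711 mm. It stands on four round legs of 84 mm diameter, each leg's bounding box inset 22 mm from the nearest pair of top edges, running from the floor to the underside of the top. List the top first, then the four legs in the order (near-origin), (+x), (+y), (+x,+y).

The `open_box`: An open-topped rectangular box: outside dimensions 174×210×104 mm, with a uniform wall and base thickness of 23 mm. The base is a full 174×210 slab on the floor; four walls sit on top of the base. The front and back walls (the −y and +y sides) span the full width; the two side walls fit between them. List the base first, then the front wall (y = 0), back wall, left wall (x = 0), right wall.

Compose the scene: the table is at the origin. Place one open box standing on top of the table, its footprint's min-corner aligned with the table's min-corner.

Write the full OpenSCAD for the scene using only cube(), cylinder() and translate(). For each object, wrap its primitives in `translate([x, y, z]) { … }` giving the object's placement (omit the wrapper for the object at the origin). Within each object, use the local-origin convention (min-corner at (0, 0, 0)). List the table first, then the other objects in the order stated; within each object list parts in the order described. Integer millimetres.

translate([0, 0, 665]) cube([1360, 784, 46]);
translate([64, 64, 0]) cylinder(h = 665, r = 42);
translate([1296, 64, 0]) cylinder(h = 665, r = 42);
translate([64, 720, 0]) cylinder(h = 665, r = 42);
translate([1296, 720, 0]) cylinder(h = 665, r = 42);
translate([0, 0, 711]) {
  cube([174, 210, 23]);
  translate([0, 0, 23]) cube([174, 23, 81]);
  translate([0, 187, 23]) cube([174, 23, 81]);
  translate([0, 23, 23]) cube([23, 164, 81]);
  translate([151, 23, 23]) cube([23, 164, 81]);
}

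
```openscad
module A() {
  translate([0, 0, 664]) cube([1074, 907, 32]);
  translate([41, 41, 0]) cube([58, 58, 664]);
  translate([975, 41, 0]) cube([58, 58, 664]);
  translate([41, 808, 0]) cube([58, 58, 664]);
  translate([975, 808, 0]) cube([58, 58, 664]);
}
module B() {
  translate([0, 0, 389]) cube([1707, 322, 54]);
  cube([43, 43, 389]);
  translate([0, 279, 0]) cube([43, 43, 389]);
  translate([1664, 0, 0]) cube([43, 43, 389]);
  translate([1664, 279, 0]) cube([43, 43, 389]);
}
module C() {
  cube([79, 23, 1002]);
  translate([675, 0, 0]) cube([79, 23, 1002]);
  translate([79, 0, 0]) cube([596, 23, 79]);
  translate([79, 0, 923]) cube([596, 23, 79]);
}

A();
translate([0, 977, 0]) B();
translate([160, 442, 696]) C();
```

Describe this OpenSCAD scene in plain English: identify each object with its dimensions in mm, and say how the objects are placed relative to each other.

A is a table with a 1074×907 mm rectangular top, 32 mm thick, top surface at z = 696 mm, supported by four 58×58 mm square legs, each inset 41 mm from the nearest pair of top edges, running from the floor.

B is a long wooden bench with a 1707 mm (x) × 322 mm (y) seat, 54 mm thick, its top surface 443 mm above the floor. Four 43 mm square legs at the seat corners, flush with the edges, run from z = 0 to the seat underside.

C is a rectangular picture frame lying in the x–z plane (depth along y). The opening is 596 mm wide (x) by 844 mm tall (z), surrounded by a border 79 mm wide on all four sides. The frame is 23 mm deep and is made of two full-height vertical stiles with two horizontal rails fitted between them.

The bench is on the floor beside the table on its +y side. The picture frame is on top of the table, centred.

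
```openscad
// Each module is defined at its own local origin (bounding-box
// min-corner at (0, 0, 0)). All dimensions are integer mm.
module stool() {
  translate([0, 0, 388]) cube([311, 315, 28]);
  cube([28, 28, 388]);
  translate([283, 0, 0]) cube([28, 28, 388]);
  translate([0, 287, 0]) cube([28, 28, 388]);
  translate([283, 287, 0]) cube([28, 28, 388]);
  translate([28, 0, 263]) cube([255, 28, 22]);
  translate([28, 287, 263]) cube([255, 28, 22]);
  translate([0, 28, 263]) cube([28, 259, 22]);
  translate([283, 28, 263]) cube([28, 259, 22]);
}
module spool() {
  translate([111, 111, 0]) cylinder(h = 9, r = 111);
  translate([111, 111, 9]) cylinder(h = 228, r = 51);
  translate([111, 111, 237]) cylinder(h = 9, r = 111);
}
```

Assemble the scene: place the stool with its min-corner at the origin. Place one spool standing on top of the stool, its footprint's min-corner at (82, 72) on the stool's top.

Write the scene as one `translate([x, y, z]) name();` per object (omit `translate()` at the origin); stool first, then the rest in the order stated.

stool();
translate([82, 72, 416]) spool();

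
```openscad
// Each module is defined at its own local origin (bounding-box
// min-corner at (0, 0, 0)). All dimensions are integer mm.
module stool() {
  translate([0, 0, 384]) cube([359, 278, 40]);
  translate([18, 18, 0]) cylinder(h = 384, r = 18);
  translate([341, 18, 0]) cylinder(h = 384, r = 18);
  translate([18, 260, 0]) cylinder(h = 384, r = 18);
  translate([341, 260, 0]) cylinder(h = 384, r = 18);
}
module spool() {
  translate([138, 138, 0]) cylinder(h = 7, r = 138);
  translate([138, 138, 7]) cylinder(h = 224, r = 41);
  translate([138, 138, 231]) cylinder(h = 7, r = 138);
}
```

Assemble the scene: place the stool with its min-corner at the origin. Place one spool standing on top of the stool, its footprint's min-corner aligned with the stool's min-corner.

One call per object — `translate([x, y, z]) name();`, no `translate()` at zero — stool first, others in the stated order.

stool();
translate([0, 0, 424]) spool();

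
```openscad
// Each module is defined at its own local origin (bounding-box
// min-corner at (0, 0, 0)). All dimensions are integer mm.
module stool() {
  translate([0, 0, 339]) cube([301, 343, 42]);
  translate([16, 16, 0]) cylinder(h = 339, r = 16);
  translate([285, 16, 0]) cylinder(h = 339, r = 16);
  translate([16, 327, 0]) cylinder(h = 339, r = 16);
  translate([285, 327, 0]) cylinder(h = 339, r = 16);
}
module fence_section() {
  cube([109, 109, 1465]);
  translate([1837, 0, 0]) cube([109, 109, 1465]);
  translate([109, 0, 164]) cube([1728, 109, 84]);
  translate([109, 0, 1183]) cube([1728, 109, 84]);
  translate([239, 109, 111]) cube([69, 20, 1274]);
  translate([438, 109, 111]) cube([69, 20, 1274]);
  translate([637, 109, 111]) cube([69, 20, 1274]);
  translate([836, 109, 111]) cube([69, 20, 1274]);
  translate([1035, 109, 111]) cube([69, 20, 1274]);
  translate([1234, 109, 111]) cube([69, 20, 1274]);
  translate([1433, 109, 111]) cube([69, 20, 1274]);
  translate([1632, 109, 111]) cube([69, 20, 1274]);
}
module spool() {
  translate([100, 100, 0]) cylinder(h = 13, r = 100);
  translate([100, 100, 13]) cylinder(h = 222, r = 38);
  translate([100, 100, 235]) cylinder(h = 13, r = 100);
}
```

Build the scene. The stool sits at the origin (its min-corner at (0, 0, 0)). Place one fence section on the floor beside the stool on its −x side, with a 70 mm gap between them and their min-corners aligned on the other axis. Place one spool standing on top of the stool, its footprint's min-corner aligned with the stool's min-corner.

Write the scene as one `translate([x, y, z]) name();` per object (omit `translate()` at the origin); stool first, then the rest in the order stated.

stool();
translate([-2016, 0, 0]) fence_section();
translate([0, 0, 381]) spool();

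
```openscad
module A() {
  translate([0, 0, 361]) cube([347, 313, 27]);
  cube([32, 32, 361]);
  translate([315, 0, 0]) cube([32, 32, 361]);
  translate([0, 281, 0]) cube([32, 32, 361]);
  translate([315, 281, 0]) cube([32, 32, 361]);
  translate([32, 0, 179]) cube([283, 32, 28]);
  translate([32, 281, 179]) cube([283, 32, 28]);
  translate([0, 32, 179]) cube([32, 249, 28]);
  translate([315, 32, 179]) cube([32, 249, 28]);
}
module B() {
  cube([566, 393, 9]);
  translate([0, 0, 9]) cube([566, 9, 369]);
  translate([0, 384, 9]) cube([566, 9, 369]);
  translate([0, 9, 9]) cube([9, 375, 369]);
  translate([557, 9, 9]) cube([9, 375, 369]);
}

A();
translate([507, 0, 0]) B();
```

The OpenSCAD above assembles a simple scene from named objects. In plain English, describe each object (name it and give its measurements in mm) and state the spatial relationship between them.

A is a four-legged stool. The seat is 347×313 mm, 27 mm thick, top at z = 388 mm. It stands on four square legs, each 32×32 mm in cross-section, from z = 0 to the seat underside, each flush with a corner of the seat. Four stretchers, 32 mm wide and 28 mm tall, connect adjacent legs with their undersides at z = 179 mm, each running between the inner faces of the legs it joins and aligned with the legs' outer faces on the other axis.

B is an open storage box with external size 566×393×378 mm and wall thickness 9 mm (the base is also 9 mm thick). The base covers the whole footprint; the four walls stand on the base, with the y-facing walls full-width and the x-facing walls fitting between their inner faces.

The open box is on the floor beside the stool on its +x side.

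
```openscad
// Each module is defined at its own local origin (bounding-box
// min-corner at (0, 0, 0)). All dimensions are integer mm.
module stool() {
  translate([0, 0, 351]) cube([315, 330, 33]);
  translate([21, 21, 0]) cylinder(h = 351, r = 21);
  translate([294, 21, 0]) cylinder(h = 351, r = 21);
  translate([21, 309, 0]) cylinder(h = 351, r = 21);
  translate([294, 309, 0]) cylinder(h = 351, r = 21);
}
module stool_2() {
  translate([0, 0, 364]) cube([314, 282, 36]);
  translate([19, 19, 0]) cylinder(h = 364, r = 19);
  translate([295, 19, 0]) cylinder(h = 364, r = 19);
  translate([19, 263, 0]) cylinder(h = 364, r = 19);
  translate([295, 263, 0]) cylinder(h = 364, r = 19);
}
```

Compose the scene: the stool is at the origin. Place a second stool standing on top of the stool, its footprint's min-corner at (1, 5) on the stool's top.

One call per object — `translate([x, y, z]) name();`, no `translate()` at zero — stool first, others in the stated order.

stool();
translate([1, 5, 384]) stool_2();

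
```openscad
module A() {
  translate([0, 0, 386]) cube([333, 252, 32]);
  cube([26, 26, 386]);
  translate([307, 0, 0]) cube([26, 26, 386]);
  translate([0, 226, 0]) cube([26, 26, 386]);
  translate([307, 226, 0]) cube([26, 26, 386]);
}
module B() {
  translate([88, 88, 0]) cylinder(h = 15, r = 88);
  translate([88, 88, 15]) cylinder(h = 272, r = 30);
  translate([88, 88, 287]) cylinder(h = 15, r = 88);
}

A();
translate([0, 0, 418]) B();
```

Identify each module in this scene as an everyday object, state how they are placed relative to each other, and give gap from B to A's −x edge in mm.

The spool's min-x is at 0; the stool's min-x is 0; gap = 0 mm.

A is a stool. B is a spool. The spool is on top of the stool. The gap from the spool to the stool's −x edge is 0 mm.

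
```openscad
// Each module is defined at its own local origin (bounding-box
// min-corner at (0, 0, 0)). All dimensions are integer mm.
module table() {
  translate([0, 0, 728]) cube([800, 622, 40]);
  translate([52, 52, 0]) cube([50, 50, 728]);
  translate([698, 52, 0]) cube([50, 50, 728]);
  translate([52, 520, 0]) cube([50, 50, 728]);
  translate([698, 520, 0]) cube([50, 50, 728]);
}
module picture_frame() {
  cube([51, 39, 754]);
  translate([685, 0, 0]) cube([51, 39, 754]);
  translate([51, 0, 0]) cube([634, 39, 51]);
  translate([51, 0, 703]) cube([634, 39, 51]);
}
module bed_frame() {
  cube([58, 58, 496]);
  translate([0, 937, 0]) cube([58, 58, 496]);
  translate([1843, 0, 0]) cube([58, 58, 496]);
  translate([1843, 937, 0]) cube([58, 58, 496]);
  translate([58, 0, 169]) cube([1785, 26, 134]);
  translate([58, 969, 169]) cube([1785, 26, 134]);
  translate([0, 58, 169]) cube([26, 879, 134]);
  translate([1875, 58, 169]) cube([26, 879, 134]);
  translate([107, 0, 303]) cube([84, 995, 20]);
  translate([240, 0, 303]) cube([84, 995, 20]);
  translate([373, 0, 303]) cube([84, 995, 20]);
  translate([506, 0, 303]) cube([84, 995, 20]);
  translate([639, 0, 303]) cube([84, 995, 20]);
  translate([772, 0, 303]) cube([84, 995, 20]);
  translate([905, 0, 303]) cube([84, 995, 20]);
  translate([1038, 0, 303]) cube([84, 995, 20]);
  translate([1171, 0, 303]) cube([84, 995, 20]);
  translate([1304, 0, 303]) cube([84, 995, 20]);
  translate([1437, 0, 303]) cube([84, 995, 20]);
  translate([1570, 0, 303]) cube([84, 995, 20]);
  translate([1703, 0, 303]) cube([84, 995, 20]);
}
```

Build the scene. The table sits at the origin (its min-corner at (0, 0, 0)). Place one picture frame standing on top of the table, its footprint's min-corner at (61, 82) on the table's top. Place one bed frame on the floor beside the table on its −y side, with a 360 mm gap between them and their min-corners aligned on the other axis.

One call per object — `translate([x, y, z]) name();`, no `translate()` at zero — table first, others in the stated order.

table();
translate([61, 82, 768]) picture_frame();
translate([0, -1355, 0]) bed_frame();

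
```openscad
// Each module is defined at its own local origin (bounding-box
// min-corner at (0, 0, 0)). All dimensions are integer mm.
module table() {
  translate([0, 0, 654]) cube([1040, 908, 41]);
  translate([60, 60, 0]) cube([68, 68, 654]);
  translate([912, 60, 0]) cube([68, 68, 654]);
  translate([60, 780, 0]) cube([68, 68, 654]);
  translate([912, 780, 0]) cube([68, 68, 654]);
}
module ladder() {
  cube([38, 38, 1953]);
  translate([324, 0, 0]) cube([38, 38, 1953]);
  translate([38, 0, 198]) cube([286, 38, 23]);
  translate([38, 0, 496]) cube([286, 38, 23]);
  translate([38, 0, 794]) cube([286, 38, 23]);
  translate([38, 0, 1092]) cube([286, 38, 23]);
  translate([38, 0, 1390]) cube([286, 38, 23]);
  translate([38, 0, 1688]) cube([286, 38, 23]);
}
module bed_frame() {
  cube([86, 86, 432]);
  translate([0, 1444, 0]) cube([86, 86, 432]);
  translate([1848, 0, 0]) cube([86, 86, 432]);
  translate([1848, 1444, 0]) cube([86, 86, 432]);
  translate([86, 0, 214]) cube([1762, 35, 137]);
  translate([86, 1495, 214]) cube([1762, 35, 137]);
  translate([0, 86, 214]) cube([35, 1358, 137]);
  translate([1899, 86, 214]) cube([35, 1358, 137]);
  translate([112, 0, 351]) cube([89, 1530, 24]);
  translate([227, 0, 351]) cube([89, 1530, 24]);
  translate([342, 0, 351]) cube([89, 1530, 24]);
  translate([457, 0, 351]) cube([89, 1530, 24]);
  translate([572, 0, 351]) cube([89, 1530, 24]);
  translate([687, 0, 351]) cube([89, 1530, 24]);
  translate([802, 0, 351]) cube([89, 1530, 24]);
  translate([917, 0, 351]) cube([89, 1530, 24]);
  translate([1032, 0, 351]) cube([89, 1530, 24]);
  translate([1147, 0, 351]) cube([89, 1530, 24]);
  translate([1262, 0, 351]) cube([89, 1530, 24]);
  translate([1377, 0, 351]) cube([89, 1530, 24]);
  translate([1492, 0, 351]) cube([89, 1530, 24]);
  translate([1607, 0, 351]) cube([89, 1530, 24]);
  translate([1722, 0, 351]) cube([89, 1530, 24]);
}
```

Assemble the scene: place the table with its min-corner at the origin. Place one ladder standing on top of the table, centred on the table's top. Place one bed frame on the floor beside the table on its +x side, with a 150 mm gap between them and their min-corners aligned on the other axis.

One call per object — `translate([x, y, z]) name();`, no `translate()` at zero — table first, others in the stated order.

table();
translate([339, 435, 695]) ladder();
translate([1190, 0, 0]) bed_frame();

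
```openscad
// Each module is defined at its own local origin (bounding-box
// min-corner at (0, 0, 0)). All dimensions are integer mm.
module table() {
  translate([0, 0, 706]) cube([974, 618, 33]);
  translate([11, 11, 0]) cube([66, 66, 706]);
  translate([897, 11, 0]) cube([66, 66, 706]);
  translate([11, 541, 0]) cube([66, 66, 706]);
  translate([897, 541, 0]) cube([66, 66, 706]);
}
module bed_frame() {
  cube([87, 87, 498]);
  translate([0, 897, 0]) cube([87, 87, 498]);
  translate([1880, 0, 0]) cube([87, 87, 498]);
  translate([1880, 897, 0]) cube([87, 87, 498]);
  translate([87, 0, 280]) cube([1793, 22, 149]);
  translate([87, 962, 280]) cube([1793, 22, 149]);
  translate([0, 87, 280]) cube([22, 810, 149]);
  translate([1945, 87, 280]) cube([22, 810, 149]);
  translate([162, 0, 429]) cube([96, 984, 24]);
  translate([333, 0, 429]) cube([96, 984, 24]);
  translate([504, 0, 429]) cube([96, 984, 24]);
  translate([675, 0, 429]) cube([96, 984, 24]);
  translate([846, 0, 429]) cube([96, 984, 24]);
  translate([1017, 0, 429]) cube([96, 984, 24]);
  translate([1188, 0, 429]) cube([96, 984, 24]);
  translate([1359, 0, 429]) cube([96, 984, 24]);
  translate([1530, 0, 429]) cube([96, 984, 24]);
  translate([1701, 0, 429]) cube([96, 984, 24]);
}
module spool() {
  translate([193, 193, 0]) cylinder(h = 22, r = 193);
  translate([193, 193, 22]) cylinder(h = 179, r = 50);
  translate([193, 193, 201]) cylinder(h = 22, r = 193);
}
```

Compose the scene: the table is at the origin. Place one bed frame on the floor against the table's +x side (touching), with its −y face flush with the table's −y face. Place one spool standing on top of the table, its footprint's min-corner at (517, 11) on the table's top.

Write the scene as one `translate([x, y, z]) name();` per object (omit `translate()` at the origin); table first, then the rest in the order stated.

table();
translate([974, 0, 0]) bed_frame();
translate([517, 11, 739]) spool();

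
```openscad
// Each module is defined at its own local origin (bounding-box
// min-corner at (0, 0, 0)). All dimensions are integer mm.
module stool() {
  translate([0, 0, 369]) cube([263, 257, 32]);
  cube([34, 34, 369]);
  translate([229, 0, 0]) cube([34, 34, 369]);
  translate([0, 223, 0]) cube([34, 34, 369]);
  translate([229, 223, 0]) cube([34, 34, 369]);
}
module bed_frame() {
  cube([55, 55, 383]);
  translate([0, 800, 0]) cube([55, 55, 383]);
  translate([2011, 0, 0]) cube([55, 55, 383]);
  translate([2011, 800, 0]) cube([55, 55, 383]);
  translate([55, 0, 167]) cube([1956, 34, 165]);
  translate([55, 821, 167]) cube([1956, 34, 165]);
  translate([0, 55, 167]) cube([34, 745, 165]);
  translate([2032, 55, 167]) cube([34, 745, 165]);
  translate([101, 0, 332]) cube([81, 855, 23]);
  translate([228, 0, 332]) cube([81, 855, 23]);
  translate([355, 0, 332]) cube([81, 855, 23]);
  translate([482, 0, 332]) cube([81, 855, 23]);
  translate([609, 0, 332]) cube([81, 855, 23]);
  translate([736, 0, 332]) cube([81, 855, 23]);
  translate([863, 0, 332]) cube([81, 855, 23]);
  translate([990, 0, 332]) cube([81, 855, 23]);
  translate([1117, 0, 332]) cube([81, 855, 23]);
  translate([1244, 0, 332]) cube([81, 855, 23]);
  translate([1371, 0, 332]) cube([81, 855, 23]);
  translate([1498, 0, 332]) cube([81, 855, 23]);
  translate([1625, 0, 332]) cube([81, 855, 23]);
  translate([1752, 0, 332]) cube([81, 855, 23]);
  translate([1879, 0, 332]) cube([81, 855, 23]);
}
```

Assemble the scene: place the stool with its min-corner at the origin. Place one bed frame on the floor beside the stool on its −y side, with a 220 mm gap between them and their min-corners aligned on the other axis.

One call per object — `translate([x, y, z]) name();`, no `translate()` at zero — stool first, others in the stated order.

stool();
translate([0, -1075, 0]) bed_frame();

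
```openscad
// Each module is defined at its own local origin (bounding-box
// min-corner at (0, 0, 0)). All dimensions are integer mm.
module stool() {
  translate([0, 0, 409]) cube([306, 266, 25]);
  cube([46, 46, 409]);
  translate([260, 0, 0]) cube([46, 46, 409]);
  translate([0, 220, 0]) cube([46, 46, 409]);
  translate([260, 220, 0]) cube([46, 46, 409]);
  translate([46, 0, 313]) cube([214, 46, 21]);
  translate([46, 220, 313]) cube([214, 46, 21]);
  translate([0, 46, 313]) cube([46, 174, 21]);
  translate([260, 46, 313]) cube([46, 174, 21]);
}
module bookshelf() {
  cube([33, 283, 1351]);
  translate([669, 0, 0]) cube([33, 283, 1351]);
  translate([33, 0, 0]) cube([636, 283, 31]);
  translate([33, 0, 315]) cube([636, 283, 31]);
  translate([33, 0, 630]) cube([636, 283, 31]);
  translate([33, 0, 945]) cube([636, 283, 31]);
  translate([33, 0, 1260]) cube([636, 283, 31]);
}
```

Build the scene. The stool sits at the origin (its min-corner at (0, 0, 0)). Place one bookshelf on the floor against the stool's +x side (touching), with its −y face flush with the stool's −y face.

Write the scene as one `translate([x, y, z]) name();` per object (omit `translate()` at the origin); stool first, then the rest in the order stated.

stool();
translate([306, 0, 0]) bookshelf();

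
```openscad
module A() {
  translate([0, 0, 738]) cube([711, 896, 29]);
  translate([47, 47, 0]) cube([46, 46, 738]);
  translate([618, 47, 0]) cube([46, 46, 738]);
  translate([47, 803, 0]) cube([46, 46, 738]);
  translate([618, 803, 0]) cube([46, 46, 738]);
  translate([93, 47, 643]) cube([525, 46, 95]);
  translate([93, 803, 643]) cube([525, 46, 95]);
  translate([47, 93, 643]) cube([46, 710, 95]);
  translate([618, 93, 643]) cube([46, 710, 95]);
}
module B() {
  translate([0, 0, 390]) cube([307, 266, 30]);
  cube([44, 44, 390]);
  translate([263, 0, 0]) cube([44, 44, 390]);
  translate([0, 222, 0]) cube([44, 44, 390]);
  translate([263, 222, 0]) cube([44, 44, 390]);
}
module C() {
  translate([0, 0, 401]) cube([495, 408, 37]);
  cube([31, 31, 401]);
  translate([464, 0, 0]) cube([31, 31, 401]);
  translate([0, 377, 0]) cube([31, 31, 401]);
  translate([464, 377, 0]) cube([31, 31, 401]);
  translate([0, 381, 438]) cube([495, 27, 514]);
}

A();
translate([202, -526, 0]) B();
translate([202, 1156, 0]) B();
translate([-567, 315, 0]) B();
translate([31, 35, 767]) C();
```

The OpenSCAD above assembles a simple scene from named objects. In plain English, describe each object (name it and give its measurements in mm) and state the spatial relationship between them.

A is a table with a 711×896 mm rectangular top, 29 mm thick, top surface at z = 767 mm, supported by four 46×46 mm square legs, each inset 47 mm from the nearest pair of top edges, running from the floor. Four apron rails, 46 mm thick and 95 mm tall, run between adjacent legs with their top edges flush with the underside of the top and their outer faces flush with the legs' outer faces.

B is a four-legged stool. The seat is a 307×266×30 mm slab whose top surface is at z = 420 mm; four square legs, each 44×44 mm in cross-section, run from the floor (z = 0) to the underside of the seat, each flush with a corner of the seat.

C is a chair: 495×408 mm seat, 37 mm thick, top at z = 438 mm, on four 31 mm square corner legs flush with the seat edges. A 27 mm thick backrest slab spans the full seat width, extending 514 mm above the seat top, its back face flush with the seat's +y edge.

Three stools sit around the table at the −y, +y, −x sides. The chair is on top of the table.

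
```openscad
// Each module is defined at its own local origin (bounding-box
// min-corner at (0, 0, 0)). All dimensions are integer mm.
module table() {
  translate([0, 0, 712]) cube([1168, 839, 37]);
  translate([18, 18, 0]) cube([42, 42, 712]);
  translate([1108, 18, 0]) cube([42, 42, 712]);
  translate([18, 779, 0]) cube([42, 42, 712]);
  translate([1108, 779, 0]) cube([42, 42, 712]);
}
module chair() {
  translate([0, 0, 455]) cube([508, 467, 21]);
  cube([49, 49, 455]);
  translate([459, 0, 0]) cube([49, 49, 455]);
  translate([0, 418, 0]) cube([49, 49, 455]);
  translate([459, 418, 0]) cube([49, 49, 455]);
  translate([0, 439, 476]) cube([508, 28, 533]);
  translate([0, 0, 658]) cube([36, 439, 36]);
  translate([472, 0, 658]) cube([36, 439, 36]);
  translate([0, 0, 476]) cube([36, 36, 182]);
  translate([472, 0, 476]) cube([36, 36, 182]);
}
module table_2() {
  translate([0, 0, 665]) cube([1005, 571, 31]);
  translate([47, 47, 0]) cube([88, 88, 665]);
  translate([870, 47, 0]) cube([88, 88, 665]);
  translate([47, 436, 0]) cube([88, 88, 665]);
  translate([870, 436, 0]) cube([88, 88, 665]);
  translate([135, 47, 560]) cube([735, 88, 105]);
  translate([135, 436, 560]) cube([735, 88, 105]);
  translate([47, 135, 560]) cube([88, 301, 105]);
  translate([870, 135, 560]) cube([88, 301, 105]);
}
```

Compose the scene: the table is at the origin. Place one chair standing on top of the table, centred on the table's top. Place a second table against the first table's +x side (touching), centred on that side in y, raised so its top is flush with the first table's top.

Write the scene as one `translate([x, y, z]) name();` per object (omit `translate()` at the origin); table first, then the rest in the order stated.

table();
translate([330, 186, 749]) chair();
translate([1168, 134, 53]) table_2();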